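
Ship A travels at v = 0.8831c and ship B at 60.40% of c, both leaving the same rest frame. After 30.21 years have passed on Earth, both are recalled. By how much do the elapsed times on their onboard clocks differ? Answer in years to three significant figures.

A: γ = 1/√(1 − 0.8831²) = 1/√0.2201 = 2.131; τ_A = 30.21/2.131 = 14.17 years.
B: β = 0.6040; γ = 1/√(1 − 0.6040²) = 1/√0.6352 = 1.255; τ_B = 30.21/1.255 = 24.08 years.

|τ_A − τ_B| = 9.90 years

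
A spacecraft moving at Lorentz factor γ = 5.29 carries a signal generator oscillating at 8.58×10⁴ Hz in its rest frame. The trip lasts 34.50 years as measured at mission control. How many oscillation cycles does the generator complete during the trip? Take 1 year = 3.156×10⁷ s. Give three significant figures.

γ = 5.29
The oscillator's own cycle count is N = f × τ where τ is the proper time aboard the spacecraft. τ = Δt/γ = 34.50/5.290 = 6.522 years = 2.058×10⁸ s.
N = 8.58×10⁴ × 2.058×10⁸ = 1.766×10¹³.

N = 1.77×10¹³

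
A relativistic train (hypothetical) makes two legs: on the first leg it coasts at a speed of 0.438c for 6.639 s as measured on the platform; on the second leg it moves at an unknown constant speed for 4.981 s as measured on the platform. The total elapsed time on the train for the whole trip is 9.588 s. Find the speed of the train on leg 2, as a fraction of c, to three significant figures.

β = 0.687

Leg 1: γ = 1/√(1 − 0.438²) = 1/√0.8082 = 1.112; τ_1 = 6.639/1.112 = 5.968 s.
Leg 2: speed unknown; τ_2 = 4.981/γ_2.
Total proper time: 5.968 + τ_2 = 9.588, so τ_2 = 9.588 − 5.968 = 3.620 s.
γ_2 = 4.981/3.620 = 1.376; β = √(1 − 1/γ²) = √0.4719.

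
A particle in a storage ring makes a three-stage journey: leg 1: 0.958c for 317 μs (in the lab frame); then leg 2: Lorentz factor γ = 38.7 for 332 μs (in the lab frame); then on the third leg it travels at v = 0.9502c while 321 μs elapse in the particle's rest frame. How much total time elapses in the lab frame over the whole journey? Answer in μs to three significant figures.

Δt = 1680 μs

Leg 1: 317 μs is already measured in the lab frame.
Leg 2: 332 μs is already measured in the lab frame.
Leg 3: γ = 1/√(1 − 0.9502²) = 1/√0.09712 = 3.209; Δt_3 = 3.209 × 321 = 1030 μs.
Total: 317.0 + 332.0 + 1030 μs.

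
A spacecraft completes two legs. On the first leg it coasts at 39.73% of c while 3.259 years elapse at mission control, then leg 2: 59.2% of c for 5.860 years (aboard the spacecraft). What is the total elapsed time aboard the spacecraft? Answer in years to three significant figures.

τ = 8.85 years

Leg 1: β = 0.3973; γ = 1/√(1 − 0.3973²) = 1/√0.8422 = 1.090; τ_1 = 3.259/1.090 = 2.991 years.
Leg 2: 5.860 years is already measured aboard the spacecraft.
Total: 2.991 + 5.860 years.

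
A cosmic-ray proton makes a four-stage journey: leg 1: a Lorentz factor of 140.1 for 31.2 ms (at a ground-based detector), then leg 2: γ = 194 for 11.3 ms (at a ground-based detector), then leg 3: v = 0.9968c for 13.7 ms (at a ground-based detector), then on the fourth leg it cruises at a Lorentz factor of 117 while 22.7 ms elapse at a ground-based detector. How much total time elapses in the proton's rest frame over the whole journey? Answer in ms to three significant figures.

Leg 1: γ = 140.1; τ_1 = 31.2/140.1 = 0.2227 ms.
Leg 2: γ = 194; τ_2 = 11.3/194.0 = 0.05825 ms.
Leg 3: γ = 1/√(1 − 0.9968²) = 1/√0.006390 = 12.51; τ_3 = 13.7/12.51 = 1.095 ms.
Leg 4: γ = 117; τ_4 = 22.7/117.0 = 0.1940 ms.
Total: 0.2227 + 0.05825 + 1.095 + 0.1940 ms.

τ = 1.57 ms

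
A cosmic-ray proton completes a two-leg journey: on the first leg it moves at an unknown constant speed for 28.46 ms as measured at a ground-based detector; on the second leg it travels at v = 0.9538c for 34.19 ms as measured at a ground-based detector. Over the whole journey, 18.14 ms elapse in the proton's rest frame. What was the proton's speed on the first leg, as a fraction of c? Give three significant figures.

β = 0.961

Leg 1: speed unknown; τ_1 = 28.46/γ_1.
Leg 2: γ = 1/√(1 − 0.9538²) = 1/√0.09027 = 3.328; τ_2 = 34.19/3.328 = 10.27 ms.
Total proper time: τ_1 + 10.27 = 18.14, so τ_1 = 18.14 − 10.27 = 7.868 ms.
γ_1 = 28.46/7.868 = 3.617; β = √(1 − 1/γ²) = √0.9236.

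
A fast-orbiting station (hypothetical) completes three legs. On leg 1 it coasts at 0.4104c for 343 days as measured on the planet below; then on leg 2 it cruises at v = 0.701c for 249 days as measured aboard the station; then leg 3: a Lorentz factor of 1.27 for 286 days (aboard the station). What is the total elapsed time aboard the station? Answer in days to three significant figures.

τ = 848 days

Leg 1: γ = 1/√(1 − 0.4104²) = 1/√0.8316 = 1.097; τ_1 = 343/1.097 = 312.8 days.
Leg 2: 249 days is already measured aboard the station.
Leg 3: 286 days is already measured aboard the station.
Total: 312.8 + 249.0 + 286.0 days.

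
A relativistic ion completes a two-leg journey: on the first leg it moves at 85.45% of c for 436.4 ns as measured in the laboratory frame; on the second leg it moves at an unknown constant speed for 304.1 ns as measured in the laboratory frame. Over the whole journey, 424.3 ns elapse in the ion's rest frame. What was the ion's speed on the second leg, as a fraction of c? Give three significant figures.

Leg 1: β = 0.8545; γ = 1/√(1 − 0.8545²) = 1/√0.2698 = 1.925; τ_1 = 436.4/1.925 = 226.7 ns.
Leg 2: speed unknown; τ_2 = 304.1/γ_2.
Total proper time: 226.7 + τ_2 = 424.3, so τ_2 = 424.3 − 226.7 = 197.6 ns.
γ_2 = 304.1/197.6 = 1.539; β = √(1 − 1/γ²) = √0.5777.

β = 0.760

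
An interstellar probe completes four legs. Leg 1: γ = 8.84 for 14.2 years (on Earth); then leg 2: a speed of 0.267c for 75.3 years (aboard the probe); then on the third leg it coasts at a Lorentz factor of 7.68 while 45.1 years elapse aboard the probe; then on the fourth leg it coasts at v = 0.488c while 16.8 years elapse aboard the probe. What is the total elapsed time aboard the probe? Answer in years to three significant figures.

τ = 139 years

Leg 1: γ = 8.84; τ_1 = 14.2/8.840 = 1.606 years.
Leg 2: 75.3 years is already measured aboard the probe.
Leg 3: 45.1 years is already measured aboard the probe.
Leg 4: 16.8 years is already measured aboard the probe.
Total: 1.606 + 75.30 + 45.10 + 16.80 years.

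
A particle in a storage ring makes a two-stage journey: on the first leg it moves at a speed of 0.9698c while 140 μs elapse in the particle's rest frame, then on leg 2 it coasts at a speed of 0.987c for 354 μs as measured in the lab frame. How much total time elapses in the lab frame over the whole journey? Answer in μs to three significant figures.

Δt = 928 μs

Leg 1: γ = 1/√(1 − 0.9698²) = 1/√0.05949 = 4.100; Δt_1 = 4.100 × 140 = 574.0 μs.
Leg 2: 354 μs is already measured in the lab frame.
Total: 574.0 + 354.0 μs.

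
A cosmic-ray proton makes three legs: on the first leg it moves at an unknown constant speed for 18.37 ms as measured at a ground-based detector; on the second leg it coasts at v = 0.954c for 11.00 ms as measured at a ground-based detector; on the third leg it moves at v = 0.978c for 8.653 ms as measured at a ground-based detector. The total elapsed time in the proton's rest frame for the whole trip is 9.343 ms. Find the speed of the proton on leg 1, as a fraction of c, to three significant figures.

Leg 1: speed unknown; τ_1 = 18.37/γ_1.
Leg 2: γ = 1/√(1 − 0.954²) = 1/√0.08988 = 3.335; τ_2 = 11.00/3.335 = 3.298 ms.
Leg 3: γ = 1/√(1 − 0.978²) = 1/√0.04352 = 4.794; τ_3 = 8.653/4.794 = 1.805 ms.
Total proper time: τ_1 + 3.298 + 1.805 = 9.343, so τ_1 = 9.343 − 5.103 = 4.240 ms.
γ_1 = 18.37/4.240 = 4.332; β = √(1 − 1/γ²) = √0.9467.

β = 0.973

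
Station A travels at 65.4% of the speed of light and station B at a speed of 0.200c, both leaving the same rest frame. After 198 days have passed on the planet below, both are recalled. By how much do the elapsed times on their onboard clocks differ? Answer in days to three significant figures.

|τ_A − τ_B| = 44.2 days

A: β = 0.654; γ = 1/√(1 − 0.654²) = 1/√0.5723 = 1.322; τ_A = 198/1.322 = 149.8 days.
B: γ = 1/√(1 − 0.200²) = 1/√0.9600 = 1.021; τ_B = 198/1.021 = 194.0 days.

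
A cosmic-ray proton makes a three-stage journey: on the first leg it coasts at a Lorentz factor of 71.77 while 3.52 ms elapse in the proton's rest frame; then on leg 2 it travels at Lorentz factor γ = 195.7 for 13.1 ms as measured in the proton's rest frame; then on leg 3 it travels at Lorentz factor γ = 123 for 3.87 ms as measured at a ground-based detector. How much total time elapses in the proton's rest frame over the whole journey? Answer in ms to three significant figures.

Leg 1: 3.52 ms is already measured in the proton's rest frame.
Leg 2: 13.1 ms is already measured in the proton's rest frame.
Leg 3: γ = 123; τ_3 = 3.87/123.0 = 0.03146 ms.
Total: 3.520 + 13.10 + 0.03146 ms.

τ = 16.7 ms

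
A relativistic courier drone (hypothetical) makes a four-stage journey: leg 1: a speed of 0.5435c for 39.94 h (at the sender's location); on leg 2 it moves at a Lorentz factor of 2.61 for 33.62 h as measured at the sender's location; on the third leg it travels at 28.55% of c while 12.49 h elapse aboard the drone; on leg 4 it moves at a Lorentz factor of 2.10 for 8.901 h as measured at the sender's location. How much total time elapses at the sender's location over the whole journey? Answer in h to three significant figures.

Leg 1: 39.94 h is already measured at the sender's location.
Leg 2: 33.62 h is already measured at the sender's location.
Leg 3: β = 0.2855; γ = 1/√(1 − 0.2855²) = 1/√0.9185 = 1.043; Δt_3 = 1.043 × 12.49 = 13.03 h.
Leg 4: 8.901 h is already measured at the sender's location.
Total: 39.94 + 33.62 + 13.03 + 8.901 h.

Δt = 95.5 h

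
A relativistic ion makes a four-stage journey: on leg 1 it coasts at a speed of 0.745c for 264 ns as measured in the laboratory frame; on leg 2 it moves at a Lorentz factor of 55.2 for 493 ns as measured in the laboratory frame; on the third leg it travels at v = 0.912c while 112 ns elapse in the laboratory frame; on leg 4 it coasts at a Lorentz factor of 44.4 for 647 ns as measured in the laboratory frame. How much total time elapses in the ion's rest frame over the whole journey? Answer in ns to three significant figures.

τ = 246 ns

Leg 1: γ = 1/√(1 − 0.745²) = 1/√0.4450 = 1.499; τ_1 = 264/1.499 = 176.1 ns.
Leg 2: γ = 55.2; τ_2 = 493/55.20 = 8.931 ns.
Leg 3: γ = 1/√(1 − 0.912²) = 1/√0.1683 = 2.438; τ_3 = 112/2.438 = 45.94 ns.
Leg 4: γ = 44.4; τ_4 = 647/44.40 = 14.57 ns.
Total: 176.1 + 8.931 + 45.94 + 14.57 ns.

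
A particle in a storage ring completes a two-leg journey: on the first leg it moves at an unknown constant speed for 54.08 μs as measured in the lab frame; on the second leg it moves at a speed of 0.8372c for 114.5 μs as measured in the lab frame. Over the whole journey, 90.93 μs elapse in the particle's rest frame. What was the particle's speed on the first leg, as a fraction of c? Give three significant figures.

β = 0.852

Leg 1: speed unknown; τ_1 = 54.08/γ_1.
Leg 2: γ = 1/√(1 − 0.8372²) = 1/√0.2991 = 1.828; τ_2 = 114.5/1.828 = 62.62 μs.
Total proper time: τ_1 + 62.62 = 90.93, so τ_1 = 90.93 − 62.62 = 28.31 μs.
γ_1 = 54.08/28.31 = 1.910; β = √(1 − 1/γ²) = √0.7260.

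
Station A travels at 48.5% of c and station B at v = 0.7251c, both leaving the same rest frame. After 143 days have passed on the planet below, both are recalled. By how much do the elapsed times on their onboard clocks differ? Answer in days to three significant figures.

A: β = 0.485; γ = 1/√(1 − 0.485²) = 1/√0.7648 = 1.143; τ_A = 143/1.143 = 125.1 days.
B: γ = 1/√(1 − 0.7251²) = 1/√0.4742 = 1.452; τ_B = 143/1.452 = 98.48 days.

|τ_A − τ_B| = 26.6 days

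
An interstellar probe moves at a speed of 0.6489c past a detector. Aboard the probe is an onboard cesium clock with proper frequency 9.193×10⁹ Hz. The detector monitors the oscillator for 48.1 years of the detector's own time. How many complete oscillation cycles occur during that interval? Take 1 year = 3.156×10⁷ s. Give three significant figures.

γ = 1/√(1 − 0.6489²) = 1/√0.5789 = 1.314
During 48.1 years of lab time, the oscillator's proper time advances by τ = Δt/γ = 48.1/1.314 = 36.60 years = 1.155×10⁹ s.
N = f × τ = 9.193×10⁹ × 1.155×10⁹ = 1.062×10¹⁹.

N = 1.06×10¹⁹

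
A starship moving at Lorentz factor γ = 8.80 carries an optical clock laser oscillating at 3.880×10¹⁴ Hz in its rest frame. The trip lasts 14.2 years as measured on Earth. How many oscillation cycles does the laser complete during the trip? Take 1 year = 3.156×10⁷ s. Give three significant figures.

γ = 8.80
The oscillator's own cycle count is N = f × τ where τ is the proper time on the ship. τ = Δt/γ = 14.2/8.800 = 1.614 years = 5.093×10⁷ s.
N = 3.880×10¹⁴ × 5.093×10⁷ = 1.976×10²².

N = 1.98×10²²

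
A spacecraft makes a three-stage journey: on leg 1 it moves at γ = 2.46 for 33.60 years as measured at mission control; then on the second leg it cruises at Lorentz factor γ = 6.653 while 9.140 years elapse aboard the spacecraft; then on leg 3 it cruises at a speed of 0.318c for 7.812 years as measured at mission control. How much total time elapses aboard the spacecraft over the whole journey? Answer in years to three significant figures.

τ = 30.2 years

Leg 1: γ = 2.46; τ_1 = 33.60/2.460 = 13.66 years.
Leg 2: 9.140 years is already measured aboard the spacecraft.
Leg 3: γ = 1/√(1 − 0.318²) = 1/√0.8989 = 1.055; τ_3 = 7.812/1.055 = 7.406 years.
Total: 13.66 + 9.140 + 7.406 years.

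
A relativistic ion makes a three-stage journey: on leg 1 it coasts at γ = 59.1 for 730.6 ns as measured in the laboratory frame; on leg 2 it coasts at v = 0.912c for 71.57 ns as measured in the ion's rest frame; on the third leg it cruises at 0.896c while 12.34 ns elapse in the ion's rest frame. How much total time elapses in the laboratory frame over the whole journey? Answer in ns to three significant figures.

Δt = 933 ns

Leg 1: 730.6 ns is already measured in the laboratory frame.
Leg 2: γ = 1/√(1 − 0.912²) = 1/√0.1683 = 2.438; Δt_2 = 2.438 × 71.57 = 174.5 ns.
Leg 3: γ = 1/√(1 − 0.896²) = 1/√0.1972 = 2.252; Δt_3 = 2.252 × 12.34 = 27.79 ns.
Total: 730.6 + 174.5 + 27.79 ns.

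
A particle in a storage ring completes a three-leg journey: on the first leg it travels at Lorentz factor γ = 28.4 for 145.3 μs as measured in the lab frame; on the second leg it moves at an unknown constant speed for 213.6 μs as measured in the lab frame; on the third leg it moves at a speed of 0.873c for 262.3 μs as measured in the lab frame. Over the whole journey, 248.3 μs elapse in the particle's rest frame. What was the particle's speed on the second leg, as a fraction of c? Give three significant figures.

Leg 1: γ = 28.4; τ_1 = 145.3/28.40 = 5.116 μs.
Leg 2: speed unknown; τ_2 = 213.6/γ_2.
Leg 3: γ = 1/√(1 − 0.873²) = 1/√0.2379 = 2.050; τ_3 = 262.3/2.050 = 127.9 μs.
Total proper time: 5.116 + τ_2 + 127.9 = 248.3, so τ_2 = 248.3 − 133.0 = 115.3 μs.
γ_2 = 213.6/115.3 = 1.853; β = √(1 − 1/γ²) = √0.7089.

β = 0.842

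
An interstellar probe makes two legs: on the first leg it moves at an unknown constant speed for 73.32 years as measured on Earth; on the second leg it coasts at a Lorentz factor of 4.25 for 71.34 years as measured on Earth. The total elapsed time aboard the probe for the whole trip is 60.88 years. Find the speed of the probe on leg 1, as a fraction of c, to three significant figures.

β = 0.799

Leg 1: speed unknown; τ_1 = 73.32/γ_1.
Leg 2: γ = 4.25; τ_2 = 71.34/4.250 = 16.79 years.
Total proper time: τ_1 + 16.79 = 60.88, so τ_1 = 60.88 − 16.79 = 44.09 years.
γ_1 = 73.32/44.09 = 1.663; β = √(1 − 1/γ²) = √0.6383.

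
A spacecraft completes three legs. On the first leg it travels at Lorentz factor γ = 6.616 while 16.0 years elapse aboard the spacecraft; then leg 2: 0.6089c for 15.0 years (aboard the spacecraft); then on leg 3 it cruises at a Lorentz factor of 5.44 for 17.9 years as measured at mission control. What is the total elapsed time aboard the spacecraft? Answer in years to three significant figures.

τ = 34.3 years

Leg 1: 16.0 years is already measured aboard the spacecraft.
Leg 2: 15.0 years is already measured aboard the spacecraft.
Leg 3: γ = 5.44; τ_3 = 17.9/5.440 = 3.290 years.
Total: 16.00 + 15.00 + 3.290 years.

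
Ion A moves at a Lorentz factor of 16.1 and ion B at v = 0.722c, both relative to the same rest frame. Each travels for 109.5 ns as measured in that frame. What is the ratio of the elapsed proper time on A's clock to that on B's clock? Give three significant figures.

A: γ = 16.1. B: γ = 1/√(1 − 0.722²) = 1/√0.4787 = 1.445.
τ_A/τ_B = γ_B/γ_A = 1.445/16.10 = 0.08977, so τ_A/τ_B = 0.08977.

τ_A/τ_B = 0.0898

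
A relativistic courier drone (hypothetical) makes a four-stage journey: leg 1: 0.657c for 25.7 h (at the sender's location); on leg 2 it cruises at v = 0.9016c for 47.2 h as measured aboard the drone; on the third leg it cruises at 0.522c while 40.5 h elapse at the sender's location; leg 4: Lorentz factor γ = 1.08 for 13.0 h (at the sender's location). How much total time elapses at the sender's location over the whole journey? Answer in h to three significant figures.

Leg 1: 25.7 h is already measured at the sender's location.
Leg 2: γ = 1/√(1 − 0.9016²) = 1/√0.1871 = 2.312; Δt_2 = 2.312 × 47.2 = 109.1 h.
Leg 3: 40.5 h is already measured at the sender's location.
Leg 4: 13.0 h is already measured at the sender's location.
Total: 25.70 + 109.1 + 40.50 + 13.00 h.

Δt = 188 h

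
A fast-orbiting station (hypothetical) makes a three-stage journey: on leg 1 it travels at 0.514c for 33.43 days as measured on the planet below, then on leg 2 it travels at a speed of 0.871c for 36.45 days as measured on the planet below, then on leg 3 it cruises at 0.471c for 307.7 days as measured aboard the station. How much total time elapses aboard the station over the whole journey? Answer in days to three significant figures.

Leg 1: γ = 1/√(1 − 0.514²) = 1/√0.7358 = 1.166; τ_1 = 33.43/1.166 = 28.68 days.
Leg 2: γ = 1/√(1 − 0.871²) = 1/√0.2414 = 2.035; τ_2 = 36.45/2.035 = 17.91 days.
Leg 3: 307.7 days is already measured aboard the station.
Total: 28.68 + 17.91 + 307.7 days.

τ = 354 days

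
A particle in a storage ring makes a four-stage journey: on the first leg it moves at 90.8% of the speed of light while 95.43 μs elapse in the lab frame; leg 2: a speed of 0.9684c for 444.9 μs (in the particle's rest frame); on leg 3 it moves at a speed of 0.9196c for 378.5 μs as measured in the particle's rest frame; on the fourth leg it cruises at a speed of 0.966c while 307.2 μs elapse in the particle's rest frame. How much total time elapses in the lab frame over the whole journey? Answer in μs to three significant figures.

Leg 1: 95.43 μs is already measured in the lab frame.
Leg 2: γ = 1/√(1 − 0.9684²) = 1/√0.06220 = 4.010; Δt_2 = 4.010 × 444.9 = 1784 μs.
Leg 3: γ = 1/√(1 − 0.9196²) = 1/√0.1543 = 2.545; Δt_3 = 2.545 × 378.5 = 963.5 μs.
Leg 4: γ = 1/√(1 − 0.966²) = 1/√0.06684 = 3.868; Δt_4 = 3.868 × 307.2 = 1188 μs.
Total: 95.43 + 1784 + 963.5 + 1188 μs.

Δt = 4030 μs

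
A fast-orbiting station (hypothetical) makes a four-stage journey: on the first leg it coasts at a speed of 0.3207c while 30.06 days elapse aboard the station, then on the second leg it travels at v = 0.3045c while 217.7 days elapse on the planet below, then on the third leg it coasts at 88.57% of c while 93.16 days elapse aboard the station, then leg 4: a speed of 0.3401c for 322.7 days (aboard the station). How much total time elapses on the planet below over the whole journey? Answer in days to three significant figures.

Δt = 793 days

Leg 1: γ = 1/√(1 − 0.3207²) = 1/√0.8972 = 1.056; Δt_1 = 1.056 × 30.06 = 31.74 days.
Leg 2: 217.7 days is already measured on the planet below.
Leg 3: β = 0.8857; γ = 1/√(1 − 0.8857²) = 1/√0.2155 = 2.154; Δt_3 = 2.154 × 93.16 = 200.7 days.
Leg 4: γ = 1/√(1 − 0.3401²) = 1/√0.8843 = 1.063; Δt_4 = 1.063 × 322.7 = 343.2 days.
Total: 31.74 + 217.7 + 200.7 + 343.2 days.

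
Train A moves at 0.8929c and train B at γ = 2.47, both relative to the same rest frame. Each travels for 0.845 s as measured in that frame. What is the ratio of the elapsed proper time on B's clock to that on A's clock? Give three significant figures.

τ_B/τ_A = 0.899

A: γ = 1/√(1 − 0.8929²) = 1/√0.2027 = 2.221. B: γ = 2.47.
τ_A/τ_B = γ_B/γ_A = 2.470/2.221 = 1.112, so τ_B/τ_A = 0.8992.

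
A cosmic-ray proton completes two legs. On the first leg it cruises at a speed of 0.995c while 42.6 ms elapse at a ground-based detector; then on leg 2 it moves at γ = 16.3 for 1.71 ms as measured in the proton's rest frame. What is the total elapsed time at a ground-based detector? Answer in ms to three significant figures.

Leg 1: 42.6 ms is already measured at a ground-based detector.
Leg 2: γ = 16.3; Δt_2 = 16.30 × 1.71 = 27.87 ms.
Total: 42.60 + 27.87 ms.

Δt = 70.5 ms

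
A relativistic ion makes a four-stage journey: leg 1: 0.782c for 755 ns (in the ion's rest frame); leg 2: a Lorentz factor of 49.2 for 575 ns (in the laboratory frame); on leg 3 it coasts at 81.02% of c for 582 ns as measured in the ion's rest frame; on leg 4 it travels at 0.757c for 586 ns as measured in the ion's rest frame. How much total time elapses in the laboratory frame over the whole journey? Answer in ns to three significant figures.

Δt = 3680 ns

Leg 1: γ = 1/√(1 − 0.782²) = 1/√0.3885 = 1.604; Δt_1 = 1.604 × 755 = 1211 ns.
Leg 2: 575 ns is already measured in the laboratory frame.
Leg 3: β = 0.8102; γ = 1/√(1 − 0.8102²) = 1/√0.3436 = 1.706; Δt_3 = 1.706 × 582 = 992.9 ns.
Leg 4: γ = 1/√(1 − 0.757²) = 1/√0.4270 = 1.530; Δt_4 = 1.530 × 586 = 896.8 ns.
Total: 1211 + 575.0 + 992.9 + 896.8 ns.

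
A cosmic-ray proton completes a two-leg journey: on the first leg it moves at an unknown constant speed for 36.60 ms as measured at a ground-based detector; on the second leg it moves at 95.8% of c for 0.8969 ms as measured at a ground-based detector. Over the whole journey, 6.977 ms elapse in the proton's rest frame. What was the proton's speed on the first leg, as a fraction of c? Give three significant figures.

Leg 1: speed unknown; τ_1 = 36.60/γ_1.
Leg 2: β = 0.958; γ = 1/√(1 − 0.958²) = 1/√0.08224 = 3.487; τ_2 = 0.8969/3.487 = 0.2572 ms.
Total proper time: τ_1 + 0.2572 = 6.977, so τ_1 = 6.977 − 0.2572 = 6.720 ms.
γ_1 = 36.60/6.720 = 5.447; β = √(1 − 1/γ²) = √0.9663.

β = 0.983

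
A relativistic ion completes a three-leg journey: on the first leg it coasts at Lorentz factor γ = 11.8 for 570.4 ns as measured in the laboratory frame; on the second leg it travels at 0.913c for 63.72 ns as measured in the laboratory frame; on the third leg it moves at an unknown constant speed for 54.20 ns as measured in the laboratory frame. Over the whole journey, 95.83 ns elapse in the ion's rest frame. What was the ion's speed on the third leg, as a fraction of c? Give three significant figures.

Leg 1: γ = 11.8; τ_1 = 570.4/11.80 = 48.34 ns.
Leg 2: γ = 1/√(1 − 0.913²) = 1/√0.1664 = 2.451; τ_2 = 63.72/2.451 = 26.00 ns.
Leg 3: speed unknown; τ_3 = 54.20/γ_3.
Total proper time: 48.34 + 26.00 + τ_3 = 95.83, so τ_3 = 95.83 − 74.33 = 21.50 ns.
γ_3 = 54.20/21.50 = 2.521; β = √(1 − 1/γ²) = √0.8427.

β = 0.918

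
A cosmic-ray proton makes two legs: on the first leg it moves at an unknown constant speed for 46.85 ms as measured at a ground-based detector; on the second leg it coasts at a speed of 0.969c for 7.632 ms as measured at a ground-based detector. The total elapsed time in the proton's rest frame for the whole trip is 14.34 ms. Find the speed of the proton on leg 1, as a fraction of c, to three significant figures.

β = 0.964

Leg 1: speed unknown; τ_1 = 46.85/γ_1.
Leg 2: γ = 1/√(1 − 0.969²) = 1/√0.06104 = 4.048; τ_2 = 7.632/4.048 = 1.886 ms.
Total proper time: τ_1 + 1.886 = 14.34, so τ_1 = 14.34 − 1.886 = 12.45 ms.
γ_1 = 46.85/12.45 = 3.762; β = √(1 − 1/γ²) = √0.9293.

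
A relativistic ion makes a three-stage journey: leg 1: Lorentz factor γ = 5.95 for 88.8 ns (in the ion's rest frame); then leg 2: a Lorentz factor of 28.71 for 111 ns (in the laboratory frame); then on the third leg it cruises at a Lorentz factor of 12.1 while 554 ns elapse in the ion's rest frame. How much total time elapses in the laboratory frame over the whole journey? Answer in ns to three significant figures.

Δt = 7340 ns

Leg 1: γ = 5.95; Δt_1 = 5.950 × 88.8 = 528.4 ns.
Leg 2: 111 ns is already measured in the laboratory frame.
Leg 3: γ = 12.1; Δt_3 = 12.10 × 554 = 6703 ns.
Total: 528.4 + 111.0 + 6703 ns.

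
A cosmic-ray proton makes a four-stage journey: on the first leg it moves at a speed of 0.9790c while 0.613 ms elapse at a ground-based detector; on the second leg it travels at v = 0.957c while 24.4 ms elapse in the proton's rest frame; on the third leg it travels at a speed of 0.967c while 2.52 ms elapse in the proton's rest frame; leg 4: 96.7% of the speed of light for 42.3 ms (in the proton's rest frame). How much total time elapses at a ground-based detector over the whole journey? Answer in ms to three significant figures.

Leg 1: 0.613 ms is already measured at a ground-based detector.
Leg 2: γ = 1/√(1 − 0.957²) = 1/√0.08415 = 3.447; Δt_2 = 3.447 × 24.4 = 84.11 ms.
Leg 3: γ = 1/√(1 − 0.967²) = 1/√0.06491 = 3.925; Δt_3 = 3.925 × 2.52 = 9.891 ms.
Leg 4: β = 0.967; γ = 1/√(1 − 0.967²) = 1/√0.06491 = 3.925; Δt_4 = 3.925 × 42.3 = 166.0 ms.
Total: 0.6130 + 84.11 + 9.891 + 166.0 ms.

Δt = 261 ms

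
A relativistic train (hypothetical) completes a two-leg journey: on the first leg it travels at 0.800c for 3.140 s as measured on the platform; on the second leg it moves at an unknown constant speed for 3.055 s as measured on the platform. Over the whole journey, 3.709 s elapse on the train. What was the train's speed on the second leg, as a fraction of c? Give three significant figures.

β = 0.802

Leg 1: γ = 1/√(1 − 0.800²) = 5/3 ≈ 1.667; τ_1 = 3.140/1.667 = 1.884 s.
Leg 2: speed unknown; τ_2 = 3.055/γ_2.
Total proper time: 1.884 + τ_2 = 3.709, so τ_2 = 3.709 − 1.884 = 1.825 s.
γ_2 = 3.055/1.825 = 1.674; β = √(1 − 1/γ²) = √0.6431.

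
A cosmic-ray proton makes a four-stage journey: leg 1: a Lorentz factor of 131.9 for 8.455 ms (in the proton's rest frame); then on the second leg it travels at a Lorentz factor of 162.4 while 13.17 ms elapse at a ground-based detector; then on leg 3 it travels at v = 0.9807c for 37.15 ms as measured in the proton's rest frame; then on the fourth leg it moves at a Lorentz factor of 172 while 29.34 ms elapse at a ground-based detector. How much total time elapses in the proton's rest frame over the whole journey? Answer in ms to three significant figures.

τ = 45.9 ms

Leg 1: 8.455 ms is already measured in the proton's rest frame.
Leg 2: γ = 162.4; τ_2 = 13.17/162.4 = 0.08110 ms.
Leg 3: 37.15 ms is already measured in the proton's rest frame.
Leg 4: γ = 172; τ_4 = 29.34/172.0 = 0.1706 ms.
Total: 8.455 + 0.08110 + 37.15 + 0.1706 ms.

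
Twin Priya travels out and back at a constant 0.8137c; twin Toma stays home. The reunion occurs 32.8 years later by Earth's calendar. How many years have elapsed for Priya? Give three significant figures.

γ = 1/√(1 − 0.8137²) = 1/√0.3379 = 1.720
Priya's clock measures proper time along the trip: τ = Δt/γ = 32.8/1.720 years.

τ = 19.1 years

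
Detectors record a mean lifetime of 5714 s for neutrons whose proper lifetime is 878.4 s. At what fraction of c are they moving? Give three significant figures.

v = 0.988c

γ = Δt/τ₀ = 5714/878.4 = 6.505
β = √(1 − 1/γ²) = √(1 − 0.02363) = √0.9764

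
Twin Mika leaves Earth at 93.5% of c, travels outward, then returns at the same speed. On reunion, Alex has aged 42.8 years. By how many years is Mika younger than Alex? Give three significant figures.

β = 0.935; γ = 1/√(1 − 0.935²) = 1/√0.1258 = 2.820
Mika's elapsed proper time: τ = 42.8/2.820 = 15.18 years.
Age gap = Δt − τ = 42.8 − 15.18 years.

Δt − τ = 27.6 years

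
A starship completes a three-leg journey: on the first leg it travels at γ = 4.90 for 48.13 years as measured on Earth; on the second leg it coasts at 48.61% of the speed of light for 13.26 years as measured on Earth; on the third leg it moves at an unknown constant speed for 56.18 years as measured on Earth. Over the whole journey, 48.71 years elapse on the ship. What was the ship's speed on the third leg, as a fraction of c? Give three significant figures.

β = 0.874

Leg 1: γ = 4.90; τ_1 = 48.13/4.900 = 9.822 years.
Leg 2: β = 0.4861; γ = 1/√(1 − 0.4861²) = 1/√0.7637 = 1.144; τ_2 = 13.26/1.144 = 11.59 years.
Leg 3: speed unknown; τ_3 = 56.18/γ_3.
Total proper time: 9.822 + 11.59 + τ_3 = 48.71, so τ_3 = 48.71 − 21.41 = 27.30 years.
γ_3 = 56.18/27.30 = 2.058; β = √(1 − 1/γ²) = √0.7639.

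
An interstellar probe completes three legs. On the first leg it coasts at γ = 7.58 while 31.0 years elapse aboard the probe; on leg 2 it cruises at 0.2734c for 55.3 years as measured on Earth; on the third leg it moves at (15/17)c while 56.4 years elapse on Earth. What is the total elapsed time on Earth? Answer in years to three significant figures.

Leg 1: γ = 7.58; Δt_1 = 7.580 × 31.0 = 235.0 years.
Leg 2: 55.3 years is already measured on Earth.
Leg 3: 56.4 years is already measured on Earth.
Total: 235.0 + 55.30 + 56.40 years.

Δt = 347 years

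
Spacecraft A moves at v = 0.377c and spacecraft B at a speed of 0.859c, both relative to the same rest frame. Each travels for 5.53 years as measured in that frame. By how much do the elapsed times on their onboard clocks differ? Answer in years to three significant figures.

|τ_A − τ_B| = 2.29 years

A: γ = 1/√(1 − 0.377²) = 1/√0.8579 = 1.080; τ_A = 5.53/1.080 = 5.122 years.
B: γ = 1/√(1 − 0.859²) = 1/√0.2621 = 1.953; τ_B = 5.53/1.953 = 2.831 years.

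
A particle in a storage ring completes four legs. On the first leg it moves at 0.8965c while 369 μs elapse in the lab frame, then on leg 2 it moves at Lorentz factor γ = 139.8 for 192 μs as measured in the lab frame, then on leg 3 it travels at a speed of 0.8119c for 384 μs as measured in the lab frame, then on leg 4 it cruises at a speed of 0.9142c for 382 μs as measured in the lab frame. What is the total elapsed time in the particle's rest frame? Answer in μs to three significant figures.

Leg 1: γ = 1/√(1 − 0.8965²) = 1/√0.1963 = 2.257; τ_1 = 369/2.257 = 163.5 μs.
Leg 2: γ = 139.8; τ_2 = 192/139.8 = 1.373 μs.
Leg 3: γ = 1/√(1 − 0.8119²) = 1/√0.3408 = 1.713; τ_3 = 384/1.713 = 224.2 μs.
Leg 4: γ = 1/√(1 − 0.9142²) = 1/√0.1642 = 2.468; τ_4 = 382/2.468 = 154.8 μs.
Total: 163.5 + 1.373 + 224.2 + 154.8 μs.

τ = 544 μs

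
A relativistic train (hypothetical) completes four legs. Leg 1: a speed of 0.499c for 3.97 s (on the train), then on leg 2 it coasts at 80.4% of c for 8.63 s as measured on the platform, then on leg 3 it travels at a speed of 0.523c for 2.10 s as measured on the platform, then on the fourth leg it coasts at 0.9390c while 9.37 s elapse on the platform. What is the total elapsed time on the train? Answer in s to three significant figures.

τ = 14.1 s

Leg 1: 3.97 s is already measured on the train.
Leg 2: β = 0.804; γ = 1/√(1 − 0.804²) = 1/√0.3536 = 1.682; τ_2 = 8.63/1.682 = 5.132 s.
Leg 3: γ = 1/√(1 − 0.523²) = 1/√0.7265 = 1.173; τ_3 = 2.10/1.173 = 1.790 s.
Leg 4: γ = 1/√(1 − 0.9390²) = 1/√0.1183 = 2.908; τ_4 = 9.37/2.908 = 3.223 s.
Total: 3.970 + 5.132 + 1.790 + 3.223 s.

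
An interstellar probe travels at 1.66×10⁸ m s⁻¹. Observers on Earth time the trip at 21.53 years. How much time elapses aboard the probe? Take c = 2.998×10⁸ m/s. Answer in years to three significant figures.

τ = 17.9 years

β = 1.66×10⁸/2.998×10⁸ = 0.5537; γ = 1/√(1 − 0.5537²) = 1.201
The interval measured on Earth is the dilated one; the clock aboard the probe measures the proper time τ = Δt/γ = 21.53/1.201 years.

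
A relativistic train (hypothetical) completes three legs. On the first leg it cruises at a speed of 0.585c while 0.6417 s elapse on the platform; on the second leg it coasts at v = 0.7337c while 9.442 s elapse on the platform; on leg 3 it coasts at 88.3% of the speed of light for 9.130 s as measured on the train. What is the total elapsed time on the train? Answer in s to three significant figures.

τ = 16.1 s

Leg 1: γ = 1/√(1 − 0.585²) = 1/√0.6578 = 1.233; τ_1 = 0.6417/1.233 = 0.5204 s.
Leg 2: γ = 1/√(1 − 0.7337²) = 1/√0.4617 = 1.472; τ_2 = 9.442/1.472 = 6.416 s.
Leg 3: 9.130 s is already measured on the train.
Total: 0.5204 + 6.416 + 9.130 s.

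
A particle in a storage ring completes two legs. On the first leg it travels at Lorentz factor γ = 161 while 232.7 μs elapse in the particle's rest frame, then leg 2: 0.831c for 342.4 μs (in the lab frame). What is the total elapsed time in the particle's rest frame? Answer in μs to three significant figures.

Leg 1: 232.7 μs is already measured in the particle's rest frame.
Leg 2: γ = 1/√(1 − 0.831²) = 1/√0.3094 = 1.798; τ_2 = 342.4/1.798 = 190.5 μs.
Total: 232.7 + 190.5 μs.

τ = 423 μs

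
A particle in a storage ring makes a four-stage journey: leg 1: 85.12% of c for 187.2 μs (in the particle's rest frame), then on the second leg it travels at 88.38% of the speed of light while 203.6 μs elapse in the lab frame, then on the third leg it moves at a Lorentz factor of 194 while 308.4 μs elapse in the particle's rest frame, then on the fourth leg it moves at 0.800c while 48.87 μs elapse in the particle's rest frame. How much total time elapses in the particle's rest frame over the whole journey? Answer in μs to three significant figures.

τ = 640 μs

Leg 1: 187.2 μs is already measured in the particle's rest frame.
Leg 2: β = 0.8838; γ = 1/√(1 − 0.8838²) = 1/√0.2189 = 2.137; τ_2 = 203.6/2.137 = 95.26 μs.
Leg 3: 308.4 μs is already measured in the particle's rest frame.
Leg 4: 48.87 μs is already measured in the particle's rest frame.
Total: 187.2 + 95.26 + 308.4 + 48.87 μs.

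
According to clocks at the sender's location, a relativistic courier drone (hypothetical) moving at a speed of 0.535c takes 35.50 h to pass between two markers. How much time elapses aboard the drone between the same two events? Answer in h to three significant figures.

τ = 30.0 h

γ = 1/√(1 − 0.535²) = 1/√0.7138 = 1.184
The interval measured at the sender's location is the dilated one; the clock aboard the drone measures the proper time τ = Δt/γ = 35.50/1.184 h.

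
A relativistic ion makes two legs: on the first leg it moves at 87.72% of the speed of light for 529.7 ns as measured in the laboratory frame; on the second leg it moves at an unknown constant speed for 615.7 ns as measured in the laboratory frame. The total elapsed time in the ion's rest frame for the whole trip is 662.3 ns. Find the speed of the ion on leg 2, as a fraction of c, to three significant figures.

Leg 1: β = 0.8772; γ = 1/√(1 − 0.8772²) = 1/√0.2305 = 2.083; τ_1 = 529.7/2.083 = 254.3 ns.
Leg 2: speed unknown; τ_2 = 615.7/γ_2.
Total proper time: 254.3 + τ_2 = 662.3, so τ_2 = 662.3 − 254.3 = 408.0 ns.
γ_2 = 615.7/408.0 = 1.509; β = √(1 − 1/γ²) = √0.5609.

β = 0.749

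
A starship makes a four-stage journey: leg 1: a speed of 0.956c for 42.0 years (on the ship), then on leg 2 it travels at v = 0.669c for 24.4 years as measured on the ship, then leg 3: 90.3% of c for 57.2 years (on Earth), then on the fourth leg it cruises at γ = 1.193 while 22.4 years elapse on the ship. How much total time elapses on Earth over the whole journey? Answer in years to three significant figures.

Leg 1: γ = 1/√(1 − 0.956²) = 1/√0.08606 = 3.409; Δt_1 = 3.409 × 42.0 = 143.2 years.
Leg 2: γ = 1/√(1 − 0.669²) = 1/√0.5524 = 1.345; Δt_2 = 1.345 × 24.4 = 32.83 years.
Leg 3: 57.2 years is already measured on Earth.
Leg 4: γ = 1.193; Δt_4 = 1.193 × 22.4 = 26.72 years.
Total: 143.2 + 32.83 + 57.20 + 26.72 years.

Δt = 260 years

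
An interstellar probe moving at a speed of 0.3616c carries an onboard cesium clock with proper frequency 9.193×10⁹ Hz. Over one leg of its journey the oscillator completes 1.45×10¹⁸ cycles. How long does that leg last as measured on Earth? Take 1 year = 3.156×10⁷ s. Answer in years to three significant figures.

Δt = 5.36 years

γ = 1/√(1 − 0.3616²) = 1/√0.8692 = 1.073
Proper time for N cycles: τ = N/f = 1.45×10¹⁸/(9.193×10⁹) = 1.577×10⁸ s = 4.998 years.
Lab-frame duration Δt = γτ = 1.073 × 4.998 = 5.360 years.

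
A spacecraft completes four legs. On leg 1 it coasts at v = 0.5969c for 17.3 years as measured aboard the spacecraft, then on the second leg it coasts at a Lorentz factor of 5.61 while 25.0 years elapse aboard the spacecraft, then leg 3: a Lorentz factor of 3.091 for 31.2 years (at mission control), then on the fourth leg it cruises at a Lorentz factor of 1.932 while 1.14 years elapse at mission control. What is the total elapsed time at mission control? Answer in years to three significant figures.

Δt = 194 years

Leg 1: γ = 1/√(1 − 0.5969²) = 1/√0.6437 = 1.246; Δt_1 = 1.246 × 17.3 = 21.56 years.
Leg 2: γ = 5.61; Δt_2 = 5.610 × 25.0 = 140.3 years.
Leg 3: 31.2 years is already measured at mission control.
Leg 4: 1.14 years is already measured at mission control.
Total: 21.56 + 140.3 + 31.20 + 1.140 years.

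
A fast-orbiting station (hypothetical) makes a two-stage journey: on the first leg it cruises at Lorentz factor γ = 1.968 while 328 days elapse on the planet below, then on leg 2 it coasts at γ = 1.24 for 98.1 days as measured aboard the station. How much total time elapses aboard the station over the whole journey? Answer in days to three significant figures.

τ = 265 days

Leg 1: γ = 1.968; τ_1 = 328/1.968 = 166.7 days.
Leg 2: 98.1 days is already measured aboard the station.
Total: 166.7 + 98.10 days.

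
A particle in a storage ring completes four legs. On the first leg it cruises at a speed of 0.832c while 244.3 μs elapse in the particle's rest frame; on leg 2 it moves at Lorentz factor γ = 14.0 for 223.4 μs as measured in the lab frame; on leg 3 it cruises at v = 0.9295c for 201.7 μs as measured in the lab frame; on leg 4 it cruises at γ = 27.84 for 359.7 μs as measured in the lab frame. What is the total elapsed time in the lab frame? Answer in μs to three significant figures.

Δt = 1230 μs

Leg 1: γ = 1/√(1 − 0.832²) = 1/√0.3078 = 1.803; Δt_1 = 1.803 × 244.3 = 440.4 μs.
Leg 2: 223.4 μs is already measured in the lab frame.
Leg 3: 201.7 μs is already measured in the lab frame.
Leg 4: 359.7 μs is already measured in the lab frame.
Total: 440.4 + 223.4 + 201.7 + 359.7 μs.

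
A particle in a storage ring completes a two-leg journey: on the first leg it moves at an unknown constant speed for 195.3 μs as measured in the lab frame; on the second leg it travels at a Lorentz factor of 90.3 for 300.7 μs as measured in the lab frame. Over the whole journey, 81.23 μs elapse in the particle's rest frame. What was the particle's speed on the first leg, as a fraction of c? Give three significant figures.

β = 0.917

Leg 1: speed unknown; τ_1 = 195.3/γ_1.
Leg 2: γ = 90.3; τ_2 = 300.7/90.30 = 3.330 μs.
Total proper time: τ_1 + 3.330 = 81.23, so τ_1 = 81.23 − 3.330 = 77.90 μs.
γ_1 = 195.3/77.90 = 2.507; β = √(1 − 1/γ²) = √0.8409.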